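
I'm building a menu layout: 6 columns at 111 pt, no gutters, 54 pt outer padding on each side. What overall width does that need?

774 pt

Total width: 2·54 + 6·111 = 774 pt.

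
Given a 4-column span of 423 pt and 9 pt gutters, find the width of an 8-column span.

855 pt

Subtracting 3 gutters of 9 leaves 396 for 4 columns, so c = 99 pt.
8 columns plus 7 gutters: 792 + 63 = 855 pt.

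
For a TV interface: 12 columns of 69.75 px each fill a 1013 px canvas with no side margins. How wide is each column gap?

16 px

12·69.75 + 11g = 1013 → 11g = 176 → g = 16 px.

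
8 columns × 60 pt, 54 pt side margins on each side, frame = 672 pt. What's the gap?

Take off 108 pt of margins, leaving 564 pt.
8·60 + 7g = 564 → 7g = 84 → g = 12 pt.

12 pt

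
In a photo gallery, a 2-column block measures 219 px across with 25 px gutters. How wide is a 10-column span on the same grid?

1195 px

Subtracting 1 gutter of 25 leaves 194 for 2 columns, so c = 97 px.
10-column span = 10·97 + 9·25 = 1195 px.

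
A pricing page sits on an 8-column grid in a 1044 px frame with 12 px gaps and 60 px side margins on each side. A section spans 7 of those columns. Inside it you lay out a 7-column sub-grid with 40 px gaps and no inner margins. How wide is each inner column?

81 px

Outer content = 1044 − 2·60 = 924 px.
924 − 7·12 = 840; ÷8 gives c = 105 px.
Span of 7: 7·105 + 6·12 = 735 + 72 = 807 px.
Subtracting 6 gaps of 40 leaves 567 for 7 columns, so d = 81 px.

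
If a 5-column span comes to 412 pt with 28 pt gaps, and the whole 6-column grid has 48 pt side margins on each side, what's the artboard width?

596 pt

5c + 4·28 = 412 → 5c = 300 → c = 60 pt.
Artboard = 2·48 + 6·60 + 5·28 = 96 + 360 + 140 = 596 pt.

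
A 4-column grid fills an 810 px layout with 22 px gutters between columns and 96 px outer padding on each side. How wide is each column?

Content width = 810 − 2·96 = 618 px.
4 columns + 3 gutters: 4c + 3·22 = 618.
4c = 618 − 66 = 552, so c = 138 px.

138 px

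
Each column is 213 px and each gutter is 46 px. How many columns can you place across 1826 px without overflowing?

7 columns

7 columns: 7·213 + 6·46 = 1767 px ≤ 1826.
8 columns: 2026 px > 1826. So 7.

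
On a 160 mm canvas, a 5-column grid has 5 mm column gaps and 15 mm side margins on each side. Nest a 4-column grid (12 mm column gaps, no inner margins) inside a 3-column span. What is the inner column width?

10 mm

Subtract both margins: 160 − 2·15 = 130 mm.
5c + 4·5 = 130 → 5c = 110 → c = 22 mm.
3 columns plus 2 column gaps: 66 + 10 = 76 mm.
4 columns + 3 column gaps: 4d + 3·12 = 76.
4d = 76 − 36 = 40, so d = 10 mm.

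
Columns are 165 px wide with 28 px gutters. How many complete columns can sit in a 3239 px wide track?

Each extra column adds 165 + 28 = 193 px.
(3239 + 28) / 193 = 16.93, so 16 columns fit.

16 columns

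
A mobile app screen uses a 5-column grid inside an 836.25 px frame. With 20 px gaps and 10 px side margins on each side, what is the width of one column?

Take off 20 px of margins, leaving 816.25 px.
816.25 − 4·20 = 736.25; ÷5 gives c = 147.25 px.

147.25 px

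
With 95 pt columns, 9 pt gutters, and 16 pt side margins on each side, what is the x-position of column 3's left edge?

Column 3 starts at margin + 2·(column + gutter) = 16 + 2·104 = 224 pt.

224 pt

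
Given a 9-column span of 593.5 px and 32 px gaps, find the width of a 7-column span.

454.5 px

9 columns + 8 gaps: 9c + 8·32 = 593.5.
9c = 593.5 − 256 = 337.5, so c = 37.5 px.
Span of 7: 7·37.5 + 6·32 = 262.5 + 192 = 454.5 px.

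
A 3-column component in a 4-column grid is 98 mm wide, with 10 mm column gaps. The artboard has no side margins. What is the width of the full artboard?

98 − 2·10 = 78; ÷3 gives c = 26 mm.
Artboard = 4·26 + 3·10 = 104 + 30 = 134 mm.

134 mm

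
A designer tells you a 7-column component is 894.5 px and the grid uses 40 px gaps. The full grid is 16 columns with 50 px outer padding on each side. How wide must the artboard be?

2196 px

7c + 6·40 = 894.5 → 7c = 654.5 → c = 93.5 px.
Adding margins, columns and gutters: 100 + 1496 + 600 = 2196 px.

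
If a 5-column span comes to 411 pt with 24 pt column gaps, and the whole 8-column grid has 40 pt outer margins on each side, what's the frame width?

752 pt

5c + 4·24 = 411 → 5c = 315 → c = 63 pt.
Total width: 2·40 + 8·63 + 7·24 = 752 pt.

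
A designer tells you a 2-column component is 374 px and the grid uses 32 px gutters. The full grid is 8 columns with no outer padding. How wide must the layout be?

Subtracting 1 gutter of 32 leaves 342 for 2 columns, so c = 171 px.
Total width: 8·171 + 7·32 = 1592 px.

1592 px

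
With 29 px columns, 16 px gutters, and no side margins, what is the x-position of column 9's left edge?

No margin, so column 9 starts at 8·(column + gutter) = 8·45 = 360 px.

360 px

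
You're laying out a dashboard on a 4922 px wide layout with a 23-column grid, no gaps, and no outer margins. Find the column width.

23c = 4922 → c = 214 px.

214 px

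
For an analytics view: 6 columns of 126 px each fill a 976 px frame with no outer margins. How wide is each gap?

44 px

6 columns take 6·126 = 756 px; remaining 220 splits into 5 gaps.
g = 220 / 5 = 44 px.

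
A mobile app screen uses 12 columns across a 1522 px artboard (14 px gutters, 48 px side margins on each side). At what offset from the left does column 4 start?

Inside the margins: 1522 − 96 = 1426 px.
1426 − 11·14 = 1272; ÷12 gives c = 106 px.
Column 4 starts at margin + 3·(column + gutter) = 48 + 3·120 = 408 px.

408 px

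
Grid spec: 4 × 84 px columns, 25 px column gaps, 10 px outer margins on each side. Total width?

431 px

Total width: 2·10 + 4·84 + 3·25 = 431 px.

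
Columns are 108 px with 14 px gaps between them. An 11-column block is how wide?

11 columns plus 10 gaps: 1188 + 140 = 1328 px.

1328 px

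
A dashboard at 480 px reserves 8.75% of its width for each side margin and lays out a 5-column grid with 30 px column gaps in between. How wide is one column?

480 × (1 − 2·8.75%) = 480 × 82.5% = 396 px for the columns.
5 columns + 4 column gaps: 5c + 4·30 = 396.
5c = 396 − 120 = 276, so c = 55.2 px.

55.2 px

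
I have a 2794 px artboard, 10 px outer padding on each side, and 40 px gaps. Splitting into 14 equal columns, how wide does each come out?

Inside the margins: 2794 − 20 = 2774 px.
2774 − 13·40 = 2254; ÷14 gives c = 161 px.

161 px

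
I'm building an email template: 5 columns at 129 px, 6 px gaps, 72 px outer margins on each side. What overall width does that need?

Adding margins, columns and gutters: 144 + 645 + 24 = 813 px.

813 px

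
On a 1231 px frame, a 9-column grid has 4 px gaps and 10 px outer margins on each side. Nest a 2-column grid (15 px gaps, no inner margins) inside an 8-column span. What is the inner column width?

Take off 20 px of margins, leaving 1211 px.
9c + 8·4 = 1211 → 9c = 1179 → c = 131 px.
8-column span = 8·131 + 7·4 = 1076 px.
2 columns + 1 gap: 2d + 1·15 = 1076.
2d = 1076 − 15 = 1061, so d = 530.5 px.

530.5 px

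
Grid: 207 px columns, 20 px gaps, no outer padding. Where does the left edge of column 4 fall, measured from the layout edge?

681 px

No margin, so column 4 starts at 3·(column + gutter) = 3·227 = 681 px.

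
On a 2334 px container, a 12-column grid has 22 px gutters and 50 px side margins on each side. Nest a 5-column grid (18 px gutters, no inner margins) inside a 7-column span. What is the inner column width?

244.4 px

Outer content = 2334 − 2·50 = 2234 px.
12 columns + 11 gutters: 12c + 11·22 = 2234.
12c = 2234 − 242 = 1992, so c = 166 px.
7 columns plus 6 gutters: 1162 + 132 = 1294 px.
1294 − 4·18 = 1222; ÷5 gives d = 244.4 px.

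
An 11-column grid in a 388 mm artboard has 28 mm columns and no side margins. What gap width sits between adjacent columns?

8 mm

Columns use 308 mm, leaving 80 mm across 10 gaps = 8 mm each.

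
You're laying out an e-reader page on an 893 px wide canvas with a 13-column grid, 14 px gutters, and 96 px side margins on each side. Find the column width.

41 px

Take off 192 px of margins, leaving 701 px.
Subtracting 12 gutters of 14 leaves 533 for 13 columns, so c = 41 px.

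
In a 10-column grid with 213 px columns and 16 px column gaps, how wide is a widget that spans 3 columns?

671 px

3 columns plus 2 column gaps: 639 + 32 = 671 px.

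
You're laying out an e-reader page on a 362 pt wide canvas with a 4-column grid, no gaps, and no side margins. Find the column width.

90.5 pt

With no gaps, each column is 362/4 = 90.5 pt.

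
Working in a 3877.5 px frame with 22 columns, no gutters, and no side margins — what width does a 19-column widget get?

3877.5 / 22 = 176.25 px per column.
19-column span = 19·176.25 = 3348.75 px.

3348.75 px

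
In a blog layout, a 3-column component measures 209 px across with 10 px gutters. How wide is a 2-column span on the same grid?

3 columns + 2 gutters: 3c + 2·10 = 209.
3c = 209 − 20 = 189, so c = 63 px.
Span of 2: 2·63 + 1·10 = 126 + 10 = 136 px.

136 px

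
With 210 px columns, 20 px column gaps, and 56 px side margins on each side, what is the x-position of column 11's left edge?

Each column+gutter stride is 230 px; 10 of them past the 56 px margin is 56 + 2300 = 2356 px.

2356 px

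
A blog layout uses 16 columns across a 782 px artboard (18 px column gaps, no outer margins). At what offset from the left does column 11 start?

16 columns + 15 column gaps: 16c + 15·18 = 782.
16c = 782 − 270 = 512, so c = 32 px.
Each column+gutter stride is 50 px; with no margin, 10 of them is 500 px.

500 px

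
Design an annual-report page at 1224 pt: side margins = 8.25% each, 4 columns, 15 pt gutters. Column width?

244.26 pt

1224 × (1 − 2·8.25%) = 1224 × 83.5% = 1022.04 pt for the columns.
Subtracting 3 gutters of 15 leaves 977.04 for 4 columns, so c = 244.26 pt.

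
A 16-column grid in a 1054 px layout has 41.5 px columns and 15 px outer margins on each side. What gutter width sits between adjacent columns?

24 px

Content width = 1054 − 2·15 = 1024 px.
16 columns take 16·41.5 = 664 px; remaining 360 splits into 15 gutters.
g = 360 / 15 = 24 px.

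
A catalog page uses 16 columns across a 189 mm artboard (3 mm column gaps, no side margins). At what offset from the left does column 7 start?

Subtracting 15 column gaps of 3 leaves 144 for 16 columns, so c = 9 mm.
Before column 7: 6 columns + 6 column gaps.
Offset = 6·(9 + 3) = 6·12 = 72 mm.

72 mm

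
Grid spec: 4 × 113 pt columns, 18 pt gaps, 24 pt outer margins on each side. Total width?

Container = 2·24 + 4·113 + 3·18 = 48 + 452 + 54 = 554 pt.

554 pt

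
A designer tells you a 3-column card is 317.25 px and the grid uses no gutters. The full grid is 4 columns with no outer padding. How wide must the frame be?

423 px

317.25 / 3 = 105.75 px per column.
Total width: 4·105.75 = 423 px.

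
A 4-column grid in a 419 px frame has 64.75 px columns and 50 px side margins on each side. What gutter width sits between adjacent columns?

Subtract both margins: 419 − 2·50 = 319 px.
4·64.75 + 3g = 319 → 3g = 60 → g = 20 px.

20 px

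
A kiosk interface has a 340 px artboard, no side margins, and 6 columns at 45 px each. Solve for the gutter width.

14 px

Columns use 270 px, leaving 70 px across 5 gutters = 14 px each.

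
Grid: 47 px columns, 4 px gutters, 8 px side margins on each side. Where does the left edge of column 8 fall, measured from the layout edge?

365 px

Each column+gutter stride is 51 px; 7 of them past the 8 px margin is 8 + 357 = 365 px.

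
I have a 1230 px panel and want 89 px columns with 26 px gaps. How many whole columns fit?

10 columns

k columns need k·89 + (k−1)·26 = k·115 − 26.
k·115 − 26 ≤ 1230 → k ≤ 1256 / 115 ≈ 10.92, so k = 10.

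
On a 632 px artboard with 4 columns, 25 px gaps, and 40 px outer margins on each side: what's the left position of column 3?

Subtract both margins: 632 − 2·40 = 552 px.
4 columns + 3 gaps: 4c + 3·25 = 552.
4c = 552 − 75 = 477, so c = 119.25 px.
Before column 3: the margin + 2 columns + 2 gaps.
Offset = 40 + 2·(119.25 + 25) = 40 + 288.5 = 328.5 px.

328.5 px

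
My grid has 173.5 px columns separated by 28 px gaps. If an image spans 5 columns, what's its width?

5 columns plus 4 gaps: 867.5 + 112 = 979.5 px.

979.5 px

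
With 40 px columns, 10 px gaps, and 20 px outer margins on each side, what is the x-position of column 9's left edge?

420 px

Before column 9: the margin + 8 columns + 8 gaps.
Offset = 20 + 8·(40 + 10) = 20 + 400 = 420 px.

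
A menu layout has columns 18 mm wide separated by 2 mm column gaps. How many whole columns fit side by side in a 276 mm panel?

k columns need k·18 + (k−1)·2 = k·20 − 2.
k·20 − 2 ≤ 276 → k ≤ 278 / 20 ≈ 13.90, so k = 13.

13 columns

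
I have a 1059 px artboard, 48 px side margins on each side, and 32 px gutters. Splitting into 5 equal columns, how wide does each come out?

Inside the margins: 1059 − 96 = 963 px.
5 columns + 4 gutters: 5c + 4·32 = 963.
5c = 963 − 128 = 835, so c = 167 px.

167 px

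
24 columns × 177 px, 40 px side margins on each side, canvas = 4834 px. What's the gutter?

22 px

Content width = 4834 − 2·40 = 4754 px.
24·177 + 23g = 4754 → 23g = 506 → g = 22 px.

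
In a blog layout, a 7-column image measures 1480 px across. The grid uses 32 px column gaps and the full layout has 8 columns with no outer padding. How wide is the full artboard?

1480 − 6·32 = 1288; ÷7 gives c = 184 px.
Summing: 1472 + 224 = 1696 px.

1696 px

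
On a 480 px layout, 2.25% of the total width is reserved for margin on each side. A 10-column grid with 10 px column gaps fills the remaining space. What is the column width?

Margins: 2.25% × 480 = 10.8 px each, so content = 480 − 21.6 = 458.4 px.
458.4 − 9·10 = 368.4; ÷10 gives c = 36.84 px.

36.84 px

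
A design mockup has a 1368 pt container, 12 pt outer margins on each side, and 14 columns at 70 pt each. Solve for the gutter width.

Take off 24 pt of margins, leaving 1344 pt.
14 columns take 14·70 = 980 pt; remaining 364 splits into 13 gutters.
g = 364 / 13 = 28 pt.

28 pt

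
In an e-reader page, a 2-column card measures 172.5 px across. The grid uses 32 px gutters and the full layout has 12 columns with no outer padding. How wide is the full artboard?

1195 px

Subtracting 1 gutter of 32 leaves 140.5 for 2 columns, so c = 70.25 px.
Total width: 12·70.25 + 11·32 = 1195 px.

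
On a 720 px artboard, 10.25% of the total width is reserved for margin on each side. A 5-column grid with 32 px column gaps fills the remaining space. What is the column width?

Each margin = 10.25% of 720 = 73.8 px; content = 720 − 2·73.8 = 572.4 px.
Subtracting 4 column gaps of 32 leaves 444.4 for 5 columns, so c = 88.88 px.

88.88 px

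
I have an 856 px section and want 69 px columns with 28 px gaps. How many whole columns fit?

9 columns

k columns need k·69 + (k−1)·28 = k·97 − 28.
k·97 − 28 ≤ 856 → k ≤ 884 / 97 ≈ 9.11, so k = 9.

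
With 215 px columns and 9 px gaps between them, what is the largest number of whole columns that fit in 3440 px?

15 columns: 15·215 + 14·9 = 3351 px ≤ 3440.
16 columns: 3575 px > 3440. So 15.

15 columns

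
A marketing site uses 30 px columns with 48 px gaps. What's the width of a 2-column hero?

108 px

Span of 2: 2·30 + 1·48 = 60 + 48 = 108 px.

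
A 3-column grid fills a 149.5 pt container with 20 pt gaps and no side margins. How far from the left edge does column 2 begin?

56.5 pt

3c + 2·20 = 149.5 → 3c = 109.5 → c = 36.5 pt.
Before column 2: 1 column + 1 gap.
Offset = 1·(36.5 + 20) = 1·56.5 = 56.5 pt.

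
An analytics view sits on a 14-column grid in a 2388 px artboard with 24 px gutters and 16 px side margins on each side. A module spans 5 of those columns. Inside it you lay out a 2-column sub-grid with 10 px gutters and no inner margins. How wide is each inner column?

Subtract both margins: 2388 − 2·16 = 2356 px.
Subtracting 13 gutters of 24 leaves 2044 for 14 columns, so c = 146 px.
5 columns plus 4 gutters: 730 + 96 = 826 px.
826 − 1·10 = 816; ÷2 gives d = 408 px.

408 px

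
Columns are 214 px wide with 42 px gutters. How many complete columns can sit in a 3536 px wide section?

13 columns

Each extra column adds 214 + 42 = 256 px.
(3536 + 42) / 256 = 13.98, so 13 columns fit.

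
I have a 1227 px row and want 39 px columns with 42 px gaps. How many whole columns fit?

15 columns

Each extra column adds 39 + 42 = 81 px.
(1227 + 42) / 81 = 15.67, so 15 columns fit.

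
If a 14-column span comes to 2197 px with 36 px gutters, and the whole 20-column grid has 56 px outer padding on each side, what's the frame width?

2197 − 13·36 = 1729; ÷14 gives c = 123.5 px.
Total width: 2·56 + 20·123.5 + 19·36 = 3266 px.

3266 px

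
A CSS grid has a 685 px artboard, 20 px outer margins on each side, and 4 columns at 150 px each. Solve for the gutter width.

15 px

Content width = 685 − 2·20 = 645 px.
Columns use 600 px, leaving 45 px across 3 gutters = 15 px each.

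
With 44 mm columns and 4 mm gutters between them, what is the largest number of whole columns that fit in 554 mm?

11 columns

11 columns: 11·44 + 10·4 = 524 mm ≤ 554.
12 columns: 572 mm > 554. So 11.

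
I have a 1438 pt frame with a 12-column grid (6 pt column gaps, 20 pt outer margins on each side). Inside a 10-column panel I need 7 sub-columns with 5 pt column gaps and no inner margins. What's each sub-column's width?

162 pt

Inside the margins: 1438 − 40 = 1398 pt.
12 columns + 11 column gaps: 12c + 11·6 = 1398.
12c = 1398 − 66 = 1332, so c = 111 pt.
10 columns plus 9 column gaps: 1110 + 54 = 1164 pt.
Subtracting 6 column gaps of 5 leaves 1134 for 7 columns, so d = 162 pt.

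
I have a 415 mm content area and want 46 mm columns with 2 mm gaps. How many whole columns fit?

8 columns

Each extra column adds 46 + 2 = 48 mm.
(415 + 2) / 48 = 8.69, so 8 columns fit.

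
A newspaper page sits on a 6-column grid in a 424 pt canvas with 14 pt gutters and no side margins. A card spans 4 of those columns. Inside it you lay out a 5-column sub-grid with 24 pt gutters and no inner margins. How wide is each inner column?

Subtracting 5 gutters of 14 leaves 354 for 6 columns, so c = 59 pt.
4 columns plus 3 gutters: 236 + 42 = 278 pt.
5 columns + 4 gutters: 5d + 4·24 = 278.
5d = 278 − 96 = 182, so d = 36.4 pt.

36.4 pt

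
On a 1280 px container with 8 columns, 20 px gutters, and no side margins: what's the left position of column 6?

812.5 px

8c + 7·20 = 1280 → 8c = 1140 → c = 142.5 px.
Each column+gutter stride is 162.5 px; with no margin, 5 of them is 812.5 px.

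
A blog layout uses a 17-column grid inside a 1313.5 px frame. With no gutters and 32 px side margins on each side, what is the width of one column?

73.5 px

Content width = 1313.5 − 2·32 = 1249.5 px.
17c = 1249.5 → c = 73.5 px.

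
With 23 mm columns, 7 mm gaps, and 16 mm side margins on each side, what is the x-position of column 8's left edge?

Before column 8: the margin + 7 columns + 7 gaps.
Offset = 16 + 7·(23 + 7) = 16 + 210 = 226 mm.

226 mm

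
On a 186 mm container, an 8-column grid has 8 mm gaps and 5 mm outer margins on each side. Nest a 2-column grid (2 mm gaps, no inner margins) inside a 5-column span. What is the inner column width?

52.5 mm

Outer content = 186 − 2·5 = 176 mm.
8c + 7·8 = 176 → 8c = 120 → c = 15 mm.
5-column span = 5·15 + 4·8 = 107 mm.
2d + 1·2 = 107 → 2d = 105 → d = 52.5 mm.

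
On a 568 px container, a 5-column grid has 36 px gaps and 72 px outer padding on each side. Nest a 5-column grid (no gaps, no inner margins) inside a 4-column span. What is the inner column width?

Subtract both margins: 568 − 2·72 = 424 px.
Subtracting 4 gaps of 36 leaves 280 for 5 columns, so c = 56 px.
4 columns plus 3 gaps: 224 + 108 = 332 px.
With no gaps, each column is 332/5 = 66.4 px.

66.4 px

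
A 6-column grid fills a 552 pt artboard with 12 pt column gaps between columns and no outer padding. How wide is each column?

Subtracting 5 column gaps of 12 leaves 492 for 6 columns, so c = 82 pt.

82 pt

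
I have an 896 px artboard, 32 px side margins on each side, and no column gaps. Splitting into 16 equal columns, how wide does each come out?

Inside the margins: 896 − 64 = 832 px.
16c = 832 → c = 52 px.

52 px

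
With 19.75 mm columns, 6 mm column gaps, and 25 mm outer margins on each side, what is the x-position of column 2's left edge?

Each column+gutter stride is 25.75 mm; 1 of them past the 25 mm margin is 25 + 25.75 = 50.75 mm.

50.75 mm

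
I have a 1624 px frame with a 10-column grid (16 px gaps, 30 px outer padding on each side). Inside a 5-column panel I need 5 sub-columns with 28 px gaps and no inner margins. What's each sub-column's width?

132.4 px

Subtract both margins: 1624 − 2·30 = 1564 px.
1564 − 9·16 = 1420; ÷10 gives c = 142 px.
Span of 5: 5·142 + 4·16 = 710 + 64 = 774 px.
5d + 4·28 = 774 → 5d = 662 → d = 132.4 px.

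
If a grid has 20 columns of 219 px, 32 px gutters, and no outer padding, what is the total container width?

Total width: 20·219 + 19·32 = 4988 px.

4988 px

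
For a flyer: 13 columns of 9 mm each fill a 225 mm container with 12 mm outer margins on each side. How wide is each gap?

7 mm

Subtract both margins: 225 − 2·12 = 201 mm.
Columns use 117 mm, leaving 84 mm across 12 gaps = 7 mm each.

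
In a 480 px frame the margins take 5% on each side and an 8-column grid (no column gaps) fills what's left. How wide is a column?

54 px

Margins: 5% × 480 = 24 px each, so content = 480 − 48 = 432 px.
8c = 432 → c = 54 px.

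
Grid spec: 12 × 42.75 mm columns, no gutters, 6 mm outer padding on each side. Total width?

Total width: 2·6 + 12·42.75 = 525 mm.

525 mm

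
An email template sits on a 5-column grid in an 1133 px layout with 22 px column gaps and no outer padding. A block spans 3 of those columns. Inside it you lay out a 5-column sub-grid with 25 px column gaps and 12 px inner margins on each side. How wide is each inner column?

1133 − 4·22 = 1045; ÷5 gives c = 209 px.
Span of 3: 3·209 + 2·22 = 627 + 44 = 671 px.
Inner content = 671 − 2·12 = 647 px.
5 columns + 4 column gaps: 5d + 4·25 = 647.
5d = 647 − 100 = 547, so d = 109.4 px.

109.4 px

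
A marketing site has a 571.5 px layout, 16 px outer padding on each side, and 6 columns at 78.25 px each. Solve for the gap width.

Content width = 571.5 − 2·16 = 539.5 px.
6·78.25 + 5g = 539.5 → 5g = 70 → g = 14 px.

14 px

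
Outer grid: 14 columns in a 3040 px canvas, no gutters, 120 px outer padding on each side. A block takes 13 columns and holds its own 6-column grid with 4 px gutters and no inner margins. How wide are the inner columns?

Take off 240 px of margins, leaving 2800 px.
2800 / 14 = 200 px per column.
13-column span = 13·200 = 2600 px.
6d + 5·4 = 2600 → 6d = 2580 → d = 430 px.

430 px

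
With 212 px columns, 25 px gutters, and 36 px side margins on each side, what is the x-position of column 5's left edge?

Before column 5: the margin + 4 columns + 4 gutters.
Offset = 36 + 4·(212 + 25) = 36 + 948 = 984 px.

984 px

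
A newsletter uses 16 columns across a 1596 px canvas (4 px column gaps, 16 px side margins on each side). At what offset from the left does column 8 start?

702 px

Content = 1596 − 2·16 = 1564 px.
16c + 15·4 = 1564 → 16c = 1504 → c = 94 px.
Column 8 starts at margin + 7·(column + gutter) = 16 + 7·98 = 702 px.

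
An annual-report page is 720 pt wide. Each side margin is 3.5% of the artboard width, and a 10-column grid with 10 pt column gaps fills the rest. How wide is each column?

720 × (1 − 2·3.5%) = 720 × 93% = 669.6 pt for the columns.
Subtracting 9 column gaps of 10 leaves 579.6 for 10 columns, so c = 57.96 pt.

57.96 pt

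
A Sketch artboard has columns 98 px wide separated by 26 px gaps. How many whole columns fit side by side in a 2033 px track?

16 columns: 16·98 + 15·26 = 1958 px ≤ 2033.
17 columns: 2082 px > 2033. So 16.

16 columns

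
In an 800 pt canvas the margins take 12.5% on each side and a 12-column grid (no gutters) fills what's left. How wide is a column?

50 pt

Each margin = 12.5% of 800 = 100 pt; content = 800 − 2·100 = 600 pt.
600 / 12 = 50 pt per column.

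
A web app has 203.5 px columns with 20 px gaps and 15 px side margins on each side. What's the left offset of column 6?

Before column 6: the margin + 5 columns + 5 gaps.
Offset = 15 + 5·(203.5 + 20) = 15 + 1117.5 = 1132.5 px.

1132.5 px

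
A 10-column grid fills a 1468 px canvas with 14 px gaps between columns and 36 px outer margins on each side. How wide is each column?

Subtract both margins: 1468 − 2·36 = 1396 px.
1396 − 9·14 = 1270; ÷10 gives c = 127 px.

127 px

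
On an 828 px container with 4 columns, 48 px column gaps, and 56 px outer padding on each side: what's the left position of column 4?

629 px

Content = 828 − 2·56 = 716 px.
4 columns + 3 column gaps: 4c + 3·48 = 716.
4c = 716 − 144 = 572, so c = 143 px.
Before column 4: the margin + 3 columns + 3 column gaps.
Offset = 56 + 3·(143 + 48) = 56 + 573 = 629 px.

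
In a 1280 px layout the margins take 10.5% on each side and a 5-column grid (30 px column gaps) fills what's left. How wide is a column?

178.24 px

Each margin = 10.5% of 1280 = 134.4 px; content = 1280 − 2·134.4 = 1011.2 px.
5c + 4·30 = 1011.2 → 5c = 891.2 → c = 178.24 px.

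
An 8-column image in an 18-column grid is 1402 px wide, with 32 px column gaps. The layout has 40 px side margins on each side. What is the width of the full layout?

3274.5 px

8 columns + 7 column gaps: 8c + 7·32 = 1402.
8c = 1402 − 224 = 1178, so c = 147.25 px.
Total width: 2·40 + 18·147.25 + 17·32 = 3274.5 px.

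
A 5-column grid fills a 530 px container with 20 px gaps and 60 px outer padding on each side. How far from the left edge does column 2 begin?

146 px

Content = 530 − 2·60 = 410 px.
410 − 4·20 = 330; ÷5 gives c = 66 px.
Column 2 starts at margin + 1·(column + gutter) = 60 + 1·86 = 146 px.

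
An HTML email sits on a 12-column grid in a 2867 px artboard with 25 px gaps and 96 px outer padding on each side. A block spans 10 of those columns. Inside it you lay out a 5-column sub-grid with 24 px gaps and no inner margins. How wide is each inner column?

Inside the margins: 2867 − 192 = 2675 px.
2675 − 11·25 = 2400; ÷12 gives c = 200 px.
10-column span = 10·200 + 9·25 = 2225 px.
5d + 4·24 = 2225 → 5d = 2129 → d = 425.8 px.

425.8 px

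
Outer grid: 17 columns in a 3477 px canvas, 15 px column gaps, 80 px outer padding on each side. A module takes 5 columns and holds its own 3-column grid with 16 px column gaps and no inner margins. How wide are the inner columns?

Take off 160 px of margins, leaving 3317 px.
Subtracting 16 column gaps of 15 leaves 3077 for 17 columns, so c = 181 px.
5 columns plus 4 column gaps: 905 + 60 = 965 px.
965 − 2·16 = 933; ÷3 gives d = 311 px.

311 px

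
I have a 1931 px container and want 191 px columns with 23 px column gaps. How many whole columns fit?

Each extra column adds 191 + 23 = 214 px.
(1931 + 23) / 214 = 9.13, so 9 columns fit.

9 columns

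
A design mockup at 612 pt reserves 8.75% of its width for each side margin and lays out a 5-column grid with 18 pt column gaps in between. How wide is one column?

86.58 pt

612 × (1 − 2·8.75%) = 612 × 82.5% = 504.9 pt for the columns.
504.9 − 4·18 = 432.9; ÷5 gives c = 86.58 pt.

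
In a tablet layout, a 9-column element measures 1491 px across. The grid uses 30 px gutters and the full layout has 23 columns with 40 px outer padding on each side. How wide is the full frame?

1491 − 8·30 = 1251; ÷9 gives c = 139 px.
Total width: 2·40 + 23·139 + 22·30 = 3937 px.

3937 px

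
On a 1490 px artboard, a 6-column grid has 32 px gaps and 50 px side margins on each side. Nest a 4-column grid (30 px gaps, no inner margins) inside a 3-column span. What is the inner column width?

Take off 100 px of margins, leaving 1390 px.
6 columns + 5 gaps: 6c + 5·32 = 1390.
6c = 1390 − 160 = 1230, so c = 205 px.
Span of 3: 3·205 + 2·32 = 615 + 64 = 679 px.
Subtracting 3 gaps of 30 leaves 589 for 4 columns, so d = 147.25 px.

147.25 px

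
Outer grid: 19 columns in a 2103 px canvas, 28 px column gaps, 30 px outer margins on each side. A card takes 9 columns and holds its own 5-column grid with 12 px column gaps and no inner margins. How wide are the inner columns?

Inside the margins: 2103 − 60 = 2043 px.
2043 − 18·28 = 1539; ÷19 gives c = 81 px.
Span of 9: 9·81 + 8·28 = 729 + 224 = 953 px.
5d + 4·12 = 953 → 5d = 905 → d = 181 px.

181 px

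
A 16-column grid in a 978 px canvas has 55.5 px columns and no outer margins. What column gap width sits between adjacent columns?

6 px

16 columns take 16·55.5 = 888 px; remaining 90 splits into 15 column gaps.
g = 90 / 15 = 6 px.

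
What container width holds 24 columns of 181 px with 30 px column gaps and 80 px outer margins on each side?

5194 px

Total width: 2·80 + 24·181 + 23·30 = 5194 px.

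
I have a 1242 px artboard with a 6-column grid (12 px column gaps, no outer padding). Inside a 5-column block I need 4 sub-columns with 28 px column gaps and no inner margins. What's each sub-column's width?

Subtracting 5 column gaps of 12 leaves 1182 for 6 columns, so c = 197 px.
5 columns plus 4 column gaps: 985 + 48 = 1033 px.
1033 − 3·28 = 949; ÷4 gives d = 237.25 px.

237.25 px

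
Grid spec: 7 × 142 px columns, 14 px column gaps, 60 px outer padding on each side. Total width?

1198 px

Adding margins, columns and gutters: 120 + 994 + 84 = 1198 px.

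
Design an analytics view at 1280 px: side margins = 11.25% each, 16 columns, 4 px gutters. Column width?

Margins: 11.25% × 1280 = 144 px each, so content = 1280 − 288 = 992 px.
Subtracting 15 gutters of 4 leaves 932 for 16 columns, so c = 58.25 px.

58.25 px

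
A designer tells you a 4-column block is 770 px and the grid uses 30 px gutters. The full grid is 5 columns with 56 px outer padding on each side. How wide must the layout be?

1082 px

Subtracting 3 gutters of 30 leaves 680 for 4 columns, so c = 170 px.
Adding margins, columns and gutters: 112 + 850 + 120 = 1082 px.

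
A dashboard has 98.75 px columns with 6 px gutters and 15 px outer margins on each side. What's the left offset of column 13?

Column 13 starts at margin + 12·(column + gutter) = 15 + 12·104.75 = 1272 px.

1272 px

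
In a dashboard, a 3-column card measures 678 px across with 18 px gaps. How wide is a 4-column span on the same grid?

3 columns + 2 gaps: 3c + 2·18 = 678.
3c = 678 − 36 = 642, so c = 214 px.
4-column span = 4·214 + 3·18 = 910 px.

910 px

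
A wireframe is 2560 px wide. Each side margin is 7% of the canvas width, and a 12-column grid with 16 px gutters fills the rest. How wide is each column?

168.8 px

Margins: 7% × 2560 = 179.2 px each, so content = 2560 − 358.4 = 2201.6 px.
Subtracting 11 gutters of 16 leaves 2025.6 for 12 columns, so c = 168.8 px.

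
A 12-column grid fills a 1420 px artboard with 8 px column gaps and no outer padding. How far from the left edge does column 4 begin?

12c + 11·8 = 1420 → 12c = 1332 → c = 111 px.
No margin, so column 4 starts at 3·(column + gutter) = 3·119 = 357 px.

357 px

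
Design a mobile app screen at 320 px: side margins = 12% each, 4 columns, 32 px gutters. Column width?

36.8 px

320 × (1 − 2·12%) = 320 × 76% = 243.2 px for the columns.
Subtracting 3 gutters of 32 leaves 147.2 for 4 columns, so c = 36.8 px.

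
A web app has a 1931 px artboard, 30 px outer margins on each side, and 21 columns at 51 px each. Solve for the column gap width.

40 px

Take off 60 px of margins, leaving 1871 px.
21·51 + 20g = 1871 → 20g = 800 → g = 40 px.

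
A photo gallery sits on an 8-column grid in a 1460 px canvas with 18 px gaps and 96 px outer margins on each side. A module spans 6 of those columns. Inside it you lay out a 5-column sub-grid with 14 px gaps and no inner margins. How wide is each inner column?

Take off 192 px of margins, leaving 1268 px.
1268 − 7·18 = 1142; ÷8 gives c = 142.75 px.
6 columns plus 5 gaps: 856.5 + 90 = 946.5 px.
Subtracting 4 gaps of 14 leaves 890.5 for 5 columns, so d = 178.1 px.

178.1 px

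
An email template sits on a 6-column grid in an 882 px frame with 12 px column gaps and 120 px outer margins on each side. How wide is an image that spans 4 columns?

424 px

Inside the margins: 882 − 240 = 642 px.
6c + 5·12 = 642 → 6c = 582 → c = 97 px.
4 columns plus 3 column gaps: 388 + 36 = 424 px.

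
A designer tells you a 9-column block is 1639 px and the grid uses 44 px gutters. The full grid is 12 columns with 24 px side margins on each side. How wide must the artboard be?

2248 px

9c + 8·44 = 1639 → 9c = 1287 → c = 143 px.
Artboard = 2·24 + 12·143 + 11·44 = 48 + 1716 + 484 = 2248 px.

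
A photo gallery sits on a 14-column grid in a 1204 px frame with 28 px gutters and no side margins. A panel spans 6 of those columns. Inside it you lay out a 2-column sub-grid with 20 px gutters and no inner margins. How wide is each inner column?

1204 − 13·28 = 840; ÷14 gives c = 60 px.
6-column span = 6·60 + 5·28 = 500 px.
2 columns + 1 gutter: 2d + 1·20 = 500.
2d = 500 − 20 = 480, so d = 240 px.

240 px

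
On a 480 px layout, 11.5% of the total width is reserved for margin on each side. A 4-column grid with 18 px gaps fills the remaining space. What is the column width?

78.9 px

480 × (1 − 2·11.5%) = 480 × 77% = 369.6 px for the columns.
4c + 3·18 = 369.6 → 4c = 315.6 → c = 78.9 px.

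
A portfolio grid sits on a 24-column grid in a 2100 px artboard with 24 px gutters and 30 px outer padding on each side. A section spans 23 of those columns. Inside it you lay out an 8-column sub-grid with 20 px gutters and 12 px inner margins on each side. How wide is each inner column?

Take off 60 px of margins, leaving 2040 px.
Subtracting 23 gutters of 24 leaves 1488 for 24 columns, so c = 62 px.
Span of 23: 23·62 + 22·24 = 1426 + 528 = 1954 px.
Inner content = 1954 − 2·12 = 1930 px.
8 columns + 7 gutters: 8d + 7·20 = 1930.
8d = 1930 − 140 = 1790, so d = 223.75 px.

223.75 px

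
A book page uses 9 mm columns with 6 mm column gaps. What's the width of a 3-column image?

3-column span = 3·9 + 2·6 = 39 mm.

39 mm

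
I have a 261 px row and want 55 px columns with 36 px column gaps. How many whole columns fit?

3 columns

3 columns: 3·55 + 2·36 = 237 px ≤ 261.
4 columns: 328 px > 261. So 3.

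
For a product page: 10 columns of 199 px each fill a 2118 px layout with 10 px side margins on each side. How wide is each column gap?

12 px

Subtract both margins: 2118 − 2·10 = 2098 px.
10 columns take 10·199 = 1990 px; remaining 108 splits into 9 column gaps.
g = 108 / 9 = 12 px.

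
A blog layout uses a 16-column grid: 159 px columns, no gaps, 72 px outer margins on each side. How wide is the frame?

2688 px

Total width: 2·72 + 16·159 = 2688 px.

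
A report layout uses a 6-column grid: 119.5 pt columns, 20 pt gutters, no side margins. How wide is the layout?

Total width: 6·119.5 + 5·20 = 817 pt.

817 pt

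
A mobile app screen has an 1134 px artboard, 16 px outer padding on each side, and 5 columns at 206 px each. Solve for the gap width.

18 px

Take off 32 px of margins, leaving 1102 px.
Columns use 1030 px, leaving 72 px across 4 gaps = 18 px each.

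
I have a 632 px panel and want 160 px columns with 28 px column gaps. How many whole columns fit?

3 columns

3 columns: 3·160 + 2·28 = 536 px ≤ 632.
4 columns: 724 px > 632. So 3.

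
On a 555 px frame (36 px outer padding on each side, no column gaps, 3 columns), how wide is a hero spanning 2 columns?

322 px

Inside the margins: 555 − 72 = 483 px.
3c = 483 → c = 161 px.
With no column gaps, 2 columns span 2·161 = 322 px.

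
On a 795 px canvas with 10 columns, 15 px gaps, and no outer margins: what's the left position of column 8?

10c + 9·15 = 795 → 10c = 660 → c = 66 px.
Before column 8: 7 columns + 7 gaps.
Offset = 7·(66 + 15) = 7·81 = 567 px.

567 px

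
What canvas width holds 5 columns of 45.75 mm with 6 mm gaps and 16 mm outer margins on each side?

Total width: 2·16 + 5·45.75 + 4·6 = 284.75 mm.

284.75 mm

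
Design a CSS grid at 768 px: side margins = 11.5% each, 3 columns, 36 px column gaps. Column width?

Each margin = 11.5% of 768 = 88.32 px; content = 768 − 2·88.32 = 591.36 px.
591.36 − 2·36 = 519.36; ÷3 gives c = 173.12 px.

173.12 px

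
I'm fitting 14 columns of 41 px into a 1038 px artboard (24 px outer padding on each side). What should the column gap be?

Take off 48 px of margins, leaving 990 px.
14 columns take 14·41 = 574 px; remaining 416 splits into 13 column gaps.
g = 416 / 13 = 32 px.

32 px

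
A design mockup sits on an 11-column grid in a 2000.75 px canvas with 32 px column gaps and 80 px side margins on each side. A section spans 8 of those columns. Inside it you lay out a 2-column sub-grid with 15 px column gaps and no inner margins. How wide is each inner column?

Take off 160 px of margins, leaving 1840.75 px.
11 columns + 10 column gaps: 11c + 10·32 = 1840.75.
11c = 1840.75 − 320 = 1520.75, so c = 138.25 px.
8-column span = 8·138.25 + 7·32 = 1330 px.
2 columns + 1 column gap: 2d + 1·15 = 1330.
2d = 1330 − 15 = 1315, so d = 657.5 px.

657.5 px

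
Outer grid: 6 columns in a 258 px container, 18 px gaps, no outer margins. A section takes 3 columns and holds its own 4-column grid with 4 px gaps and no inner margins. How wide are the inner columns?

27 px

Subtracting 5 gaps of 18 leaves 168 for 6 columns, so c = 28 px.
3 columns plus 2 gaps: 84 + 36 = 120 px.
4d + 3·4 = 120 → 4d = 108 → d = 27 px.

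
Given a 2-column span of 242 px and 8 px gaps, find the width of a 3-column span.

Subtracting 1 gap of 8 leaves 234 for 2 columns, so c = 117 px.
3 columns plus 2 gaps: 351 + 16 = 367 px.

367 px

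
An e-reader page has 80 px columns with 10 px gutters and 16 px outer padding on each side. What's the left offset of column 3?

Before column 3: the margin + 2 columns + 2 gutters.
Offset = 16 + 2·(80 + 10) = 16 + 180 = 196 px.

196 px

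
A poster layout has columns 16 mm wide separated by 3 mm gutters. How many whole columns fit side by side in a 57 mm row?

3 columns

3 columns: 3·16 + 2·3 = 54 mm ≤ 57.
4 columns: 73 mm > 57. So 3.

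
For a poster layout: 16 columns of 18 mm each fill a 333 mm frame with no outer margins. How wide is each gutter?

3 mm

16·18 + 15g = 333 → 15g = 45 → g = 3 mm.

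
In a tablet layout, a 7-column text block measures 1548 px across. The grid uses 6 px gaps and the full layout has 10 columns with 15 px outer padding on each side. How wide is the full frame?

Subtracting 6 gaps of 6 leaves 1512 for 7 columns, so c = 216 px.
Total width: 2·15 + 10·216 + 9·6 = 2244 px.

2244 px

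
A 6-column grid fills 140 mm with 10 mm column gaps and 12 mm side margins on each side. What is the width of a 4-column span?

Take off 24 mm of margins, leaving 116 mm.
Subtracting 5 column gaps of 10 leaves 66 for 6 columns, so c = 11 mm.
Span of 4: 4·11 + 3·10 = 44 + 30 = 74 mm.

74 mm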